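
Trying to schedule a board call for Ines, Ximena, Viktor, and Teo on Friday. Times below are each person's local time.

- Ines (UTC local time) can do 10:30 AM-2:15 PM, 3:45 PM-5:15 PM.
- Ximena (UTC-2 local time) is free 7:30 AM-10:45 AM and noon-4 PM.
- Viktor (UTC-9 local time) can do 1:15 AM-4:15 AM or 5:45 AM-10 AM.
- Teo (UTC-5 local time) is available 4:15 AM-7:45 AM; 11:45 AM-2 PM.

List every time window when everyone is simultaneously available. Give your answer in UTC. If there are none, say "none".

Ines in UTC: 10:30-14:15, 15:45-17:15.
Ximena in UTC: 09:30-12:45, 14:00-18:00 (add 2h to convert from UTC-2).
Viktor in UTC: 10:15-13:15, 14:45-19:00 (add 9h to convert from UTC-9).
Teo in UTC: 09:15-12:45, 16:45-19:00 (add 5h to convert from UTC-5).
Ines ∩ Ximena: 10:30-12:45, 14:00-14:15, 15:45-17:15.
Ines ∩ Ximena ∩ Viktor: 10:30-12:45, 15:45-17:15.
Ines ∩ Ximena ∩ Viktor ∩ Teo: 10:30-12:45, 16:45-17:15.

10:30-12:45, 16:45-17:15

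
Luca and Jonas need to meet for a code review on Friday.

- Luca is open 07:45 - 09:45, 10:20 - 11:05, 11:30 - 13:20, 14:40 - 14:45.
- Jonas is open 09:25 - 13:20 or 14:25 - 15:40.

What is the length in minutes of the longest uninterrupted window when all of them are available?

Luca ∩ Jonas: 09:25-09:45, 10:20-11:05, 11:30-13:20, 14:40-14:45.
The longest is 11:30-13:20 at 110 minutes.

110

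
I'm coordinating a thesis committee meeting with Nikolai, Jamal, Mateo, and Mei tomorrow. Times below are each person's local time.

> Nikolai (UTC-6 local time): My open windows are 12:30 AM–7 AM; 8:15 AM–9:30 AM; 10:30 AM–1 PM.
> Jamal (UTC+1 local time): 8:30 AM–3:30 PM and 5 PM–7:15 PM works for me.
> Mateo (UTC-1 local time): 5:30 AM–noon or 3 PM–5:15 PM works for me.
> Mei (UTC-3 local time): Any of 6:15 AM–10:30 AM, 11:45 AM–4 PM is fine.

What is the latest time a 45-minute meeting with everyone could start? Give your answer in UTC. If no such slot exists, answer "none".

Nikolai in UTC: 06:30-13:00, 14:15-15:30, 16:30-19:00 (add 6h to convert from UTC-6).
Jamal in UTC: 07:30-14:30, 16:00-18:15 (subtract 1h to convert from UTC+1).
Mateo in UTC: 06:30-13:00, 16:00-18:15 (add 1h to convert from UTC-1).
Mei in UTC: 09:15-13:30, 14:45-19:00 (add 3h to convert from UTC-3).
Nikolai ∩ Jamal: 07:30-13:00, 14:15-14:30, 16:30-18:15.
Nikolai ∩ Jamal ∩ Mateo: 07:30-13:00, 16:30-18:15.
Nikolai ∩ Jamal ∩ Mateo ∩ Mei: 09:15-13:00, 16:30-18:15.
So the common availability across everyone is 09:15-13:00, 16:30-18:15.
The last common window of at least 45 minutes is 16:30-18:15; a 45-minute meeting can start as late as 17:30 and still end by 18:15.

17:30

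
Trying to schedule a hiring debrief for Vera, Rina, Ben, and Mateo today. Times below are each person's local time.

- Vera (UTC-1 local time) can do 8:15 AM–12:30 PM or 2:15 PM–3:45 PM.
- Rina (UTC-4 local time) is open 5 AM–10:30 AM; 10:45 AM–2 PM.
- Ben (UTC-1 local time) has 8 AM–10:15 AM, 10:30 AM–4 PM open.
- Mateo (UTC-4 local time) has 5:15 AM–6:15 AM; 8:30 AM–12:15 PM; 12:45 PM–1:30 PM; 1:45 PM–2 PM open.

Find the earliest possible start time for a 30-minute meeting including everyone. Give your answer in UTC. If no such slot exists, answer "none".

Vera in UTC: 09:15-13:30, 15:15-16:45 (add 1h to convert from UTC-1).
Rina in UTC: 09:00-14:30, 14:45-18:00 (add 4h to convert from UTC-4).
Ben in UTC: 09:00-11:15, 11:30-17:00 (add 1h to convert from UTC-1).
Mateo in UTC: 09:15-10:15, 12:30-16:15, 16:45-17:30, 17:45-18:00 (add 4h to convert from UTC-4).
Vera ∩ Rina: 09:15-13:30, 15:15-16:45.
Vera ∩ Rina ∩ Ben: 09:15-11:15, 11:30-13:30, 15:15-16:45.
Vera ∩ Rina ∩ Ben ∩ Mateo: 09:15-10:15, 12:30-13:30, 15:15-16:15.
The first common window of at least 30 minutes is 09:15-10:15, so the earliest start is 09:15.

09:15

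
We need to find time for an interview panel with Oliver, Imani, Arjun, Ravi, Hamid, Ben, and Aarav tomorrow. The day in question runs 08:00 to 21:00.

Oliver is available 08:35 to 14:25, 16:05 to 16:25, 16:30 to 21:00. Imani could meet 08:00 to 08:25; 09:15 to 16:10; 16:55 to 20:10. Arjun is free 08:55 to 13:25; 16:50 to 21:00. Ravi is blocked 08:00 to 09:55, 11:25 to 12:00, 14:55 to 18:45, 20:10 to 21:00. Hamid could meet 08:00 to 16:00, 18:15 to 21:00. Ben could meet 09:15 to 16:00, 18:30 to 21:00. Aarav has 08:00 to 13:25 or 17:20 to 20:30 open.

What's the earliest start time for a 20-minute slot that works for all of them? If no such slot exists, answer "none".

Oliver free: 08:35-14:25, 16:05-16:25, 16:30-21:00.
Imani free: 08:00-08:25, 09:15-16:10, 16:55-20:10.
Arjun free: 08:55-13:25, 16:50-21:00.
Ravi free: 09:55-11:25, 12:00-14:55, 18:45-20:10 (invert busy blocks within the working day).
Hamid free: 08:00-16:00, 18:15-21:00.
Ben free: 09:15-16:00, 18:30-21:00.
Aarav free: 08:00-13:25, 17:20-20:30.
Oliver ∩ Imani: 09:15-14:25, 16:05-16:10, 16:55-20:10.
Oliver ∩ Imani ∩ Arjun: 09:15-13:25, 16:55-20:10.
Oliver ∩ Imani ∩ Arjun ∩ Ravi: 09:55-11:25, 12:00-13:25, 18:45-20:10.
Oliver ∩ Imani ∩ Arjun ∩ Ravi ∩ Hamid: 09:55-11:25, 12:00-13:25, 18:45-20:10.
Oliver ∩ Imani ∩ Arjun ∩ Ravi ∩ Hamid ∩ Ben: 09:55-11:25, 12:00-13:25, 18:45-20:10.
Oliver ∩ Imani ∩ Arjun ∩ Ravi ∩ Hamid ∩ Ben ∩ Aarav: 09:55-11:25, 12:00-13:25, 18:45-20:10.
The first common window of at least 20 minutes is 09:55-11:25, so the earliest start is 09:55.

09:55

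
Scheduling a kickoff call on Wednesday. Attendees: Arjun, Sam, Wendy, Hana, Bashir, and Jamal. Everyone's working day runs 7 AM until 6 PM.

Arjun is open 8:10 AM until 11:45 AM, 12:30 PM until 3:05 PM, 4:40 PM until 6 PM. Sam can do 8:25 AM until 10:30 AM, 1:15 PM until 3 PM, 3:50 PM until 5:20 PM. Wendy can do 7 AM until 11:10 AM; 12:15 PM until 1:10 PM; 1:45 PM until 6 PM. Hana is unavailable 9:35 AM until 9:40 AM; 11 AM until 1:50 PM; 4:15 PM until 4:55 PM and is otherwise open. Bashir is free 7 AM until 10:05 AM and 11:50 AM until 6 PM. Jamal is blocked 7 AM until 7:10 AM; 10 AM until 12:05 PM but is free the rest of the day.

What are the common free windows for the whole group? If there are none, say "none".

Arjun free: 08:10-11:45, 12:30-15:05, 16:40-18:00.
Sam free: 08:25-10:30, 13:15-15:00, 15:50-17:20.
Wendy free: 07:00-11:10, 12:15-13:10, 13:45-18:00.
Hana free: 07:00-09:35, 09:40-11:00, 13:50-16:15, 16:55-18:00 (invert busy blocks within the working day).
Bashir free: 07:00-10:05, 11:50-18:00.
Jamal free: 07:10-10:00, 12:05-18:00 (invert busy blocks within the working day).
Arjun ∩ Sam: 08:25-10:30, 13:15-15:00, 16:40-17:20.
Arjun ∩ Sam ∩ Wendy: 08:25-10:30, 13:45-15:00, 16:40-17:20.
Arjun ∩ Sam ∩ Wendy ∩ Hana: 08:25-09:35, 09:40-10:30, 13:50-15:00, 16:55-17:20.
Arjun ∩ Sam ∩ Wendy ∩ Hana ∩ Bashir: 08:25-09:35, 09:40-10:05, 13:50-15:00, 16:55-17:20.
Arjun ∩ Sam ∩ Wendy ∩ Hana ∩ Bashir ∩ Jamal: 08:25-09:35, 09:40-10:00, 13:50-15:00, 16:55-17:20.

08:25-09:35, 09:40-10:00, 13:50-15:00, 16:55-17:20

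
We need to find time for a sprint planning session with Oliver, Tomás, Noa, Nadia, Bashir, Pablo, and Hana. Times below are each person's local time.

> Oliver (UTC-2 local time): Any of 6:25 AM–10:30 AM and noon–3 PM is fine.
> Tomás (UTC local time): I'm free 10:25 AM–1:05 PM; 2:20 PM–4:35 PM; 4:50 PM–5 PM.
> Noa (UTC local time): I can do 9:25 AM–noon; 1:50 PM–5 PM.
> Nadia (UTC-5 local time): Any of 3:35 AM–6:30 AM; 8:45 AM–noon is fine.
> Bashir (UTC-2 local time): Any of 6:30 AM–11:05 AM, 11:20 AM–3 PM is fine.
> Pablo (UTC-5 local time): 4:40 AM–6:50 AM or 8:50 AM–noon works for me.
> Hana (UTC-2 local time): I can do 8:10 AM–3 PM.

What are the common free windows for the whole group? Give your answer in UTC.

Oliver in UTC: 08:25-12:30, 14:00-17:00 (add 2h to convert from UTC-2).
Tomás in UTC: 10:25-13:05, 14:20-16:35, 16:50-17:00.
Noa in UTC: 09:25-12:00, 13:50-17:00.
Nadia in UTC: 08:35-11:30, 13:45-17:00 (add 5h to convert from UTC-5).
Bashir in UTC: 08:30-13:05, 13:20-17:00 (add 2h to convert from UTC-2).
Pablo in UTC: 09:40-11:50, 13:50-17:00 (add 5h to convert from UTC-5).
Hana in UTC: 10:10-17:00 (add 2h to convert from UTC-2).
Oliver ∩ Tomás: 10:25-12:30, 14:20-16:35, 16:50-17:00.
Oliver ∩ Tomás ∩ Noa: 10:25-12:00, 14:20-16:35, 16:50-17:00.
Oliver ∩ Tomás ∩ Noa ∩ Nadia: 10:25-11:30, 14:20-16:35, 16:50-17:00.
Oliver ∩ Tomás ∩ Noa ∩ Nadia ∩ Bashir: 10:25-11:30, 14:20-16:35, 16:50-17:00.
Oliver ∩ Tomás ∩ Noa ∩ Nadia ∩ Bashir ∩ Pablo: 10:25-11:30, 14:20-16:35, 16:50-17:00.
Oliver ∩ Tomás ∩ Noa ∩ Nadia ∩ Bashir ∩ Pablo ∩ Hana: 10:25-11:30, 14:20-16:35, 16:50-17:00.

10:25-11:30, 14:20-16:35, 16:50-17:00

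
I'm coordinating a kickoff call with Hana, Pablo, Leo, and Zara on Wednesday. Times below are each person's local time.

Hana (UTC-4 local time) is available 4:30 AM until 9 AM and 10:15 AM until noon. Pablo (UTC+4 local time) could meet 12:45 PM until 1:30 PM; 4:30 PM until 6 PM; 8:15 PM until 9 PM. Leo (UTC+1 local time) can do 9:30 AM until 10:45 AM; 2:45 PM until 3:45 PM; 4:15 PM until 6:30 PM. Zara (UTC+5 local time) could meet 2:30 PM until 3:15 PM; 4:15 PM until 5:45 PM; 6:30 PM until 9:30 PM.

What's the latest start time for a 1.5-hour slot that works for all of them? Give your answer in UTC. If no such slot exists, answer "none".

Hana in UTC: 08:30-13:00, 14:15-16:00 (add 4h to convert from UTC-4).
Pablo in UTC: 08:45-09:30, 12:30-14:00, 16:15-17:00 (subtract 4h to convert from UTC+4).
Leo in UTC: 08:30-09:45, 13:45-14:45, 15:15-17:30 (subtract 1h to convert from UTC+1).
Zara in UTC: 09:30-10:15, 11:15-12:45, 13:30-16:30 (subtract 5h to convert from UTC+5).
Hana ∩ Pablo: 08:45-09:30, 12:30-13:00.
Hana ∩ Pablo ∩ Leo: 08:45-09:30.
Hana ∩ Pablo ∩ Leo ∩ Zara: ∅.
There is no time when everyone is free.
No common window is at least 90 minutes long.

none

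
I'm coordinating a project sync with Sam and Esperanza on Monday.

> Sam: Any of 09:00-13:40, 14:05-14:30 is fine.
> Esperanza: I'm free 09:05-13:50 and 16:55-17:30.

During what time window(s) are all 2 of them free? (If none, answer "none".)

Sam ∩ Esperanza: 09:05-13:40.
So the common availability across everyone is 09:05-13:40.

09:05-13:40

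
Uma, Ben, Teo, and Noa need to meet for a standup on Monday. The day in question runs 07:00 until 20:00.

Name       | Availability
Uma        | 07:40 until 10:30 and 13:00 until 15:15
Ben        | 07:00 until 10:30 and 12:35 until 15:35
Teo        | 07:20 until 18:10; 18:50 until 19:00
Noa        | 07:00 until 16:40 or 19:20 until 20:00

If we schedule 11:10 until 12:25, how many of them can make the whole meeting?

2

Teo and Noa can make the full 11:10-12:25 slot — that's 2.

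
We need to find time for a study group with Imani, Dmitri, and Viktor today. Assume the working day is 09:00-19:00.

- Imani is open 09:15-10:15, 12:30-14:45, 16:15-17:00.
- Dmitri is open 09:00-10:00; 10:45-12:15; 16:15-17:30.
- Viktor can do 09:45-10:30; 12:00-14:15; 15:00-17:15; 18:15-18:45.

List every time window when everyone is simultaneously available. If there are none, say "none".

09:45-10:00, 16:15-17:00

Imani ∩ Dmitri: 09:15-10:00, 16:15-17:00.
Imani ∩ Dmitri ∩ Viktor: 09:45-10:00, 16:15-17:00.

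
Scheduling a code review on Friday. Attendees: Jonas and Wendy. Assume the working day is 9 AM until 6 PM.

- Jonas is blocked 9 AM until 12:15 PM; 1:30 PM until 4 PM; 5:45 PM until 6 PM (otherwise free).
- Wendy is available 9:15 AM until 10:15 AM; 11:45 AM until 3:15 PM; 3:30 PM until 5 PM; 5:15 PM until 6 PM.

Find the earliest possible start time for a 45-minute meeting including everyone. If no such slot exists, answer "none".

Jonas free: 12:15-13:30, 16:00-17:45 (invert busy blocks within the working day).
Wendy free: 09:15-10:15, 11:45-15:15, 15:30-17:00, 17:15-18:00.
Jonas ∩ Wendy: 12:15-13:30, 16:00-17:00, 17:15-17:45.
Those are the intersection windows.
The first common window of at least 45 minutes is 12:15-13:30, so the earliest start is 12:15.

12:15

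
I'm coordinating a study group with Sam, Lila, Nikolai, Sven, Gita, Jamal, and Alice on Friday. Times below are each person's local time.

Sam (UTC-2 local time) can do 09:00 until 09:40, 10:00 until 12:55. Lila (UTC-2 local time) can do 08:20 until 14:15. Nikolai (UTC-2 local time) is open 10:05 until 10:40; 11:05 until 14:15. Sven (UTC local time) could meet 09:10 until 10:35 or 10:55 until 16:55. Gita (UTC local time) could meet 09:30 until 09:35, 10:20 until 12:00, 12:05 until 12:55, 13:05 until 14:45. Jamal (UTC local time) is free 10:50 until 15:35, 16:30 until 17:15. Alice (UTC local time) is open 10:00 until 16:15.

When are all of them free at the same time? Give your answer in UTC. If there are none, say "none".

12:05-12:40, 13:05-14:45

Sam in UTC: 11:00-11:40, 12:00-14:55 (add 2h to convert from UTC-2).
Lila in UTC: 10:20-16:15 (add 2h to convert from UTC-2).
Nikolai in UTC: 12:05-12:40, 13:05-16:15 (add 2h to convert from UTC-2).
Sven in UTC: 09:10-10:35, 10:55-16:55.
Gita in UTC: 09:30-09:35, 10:20-12:00, 12:05-12:55, 13:05-14:45.
Jamal in UTC: 10:50-15:35, 16:30-17:15.
Alice in UTC: 10:00-16:15.
Sam ∩ Lila: 11:00-11:40, 12:00-14:55.
Sam ∩ Lila ∩ Nikolai: 12:05-12:40, 13:05-14:55.
Sam ∩ Lila ∩ Nikolai ∩ Sven: 12:05-12:40, 13:05-14:55.
Sam ∩ Lila ∩ Nikolai ∩ Sven ∩ Gita: 12:05-12:40, 13:05-14:45.
Sam ∩ Lila ∩ Nikolai ∩ Sven ∩ Gita ∩ Jamal: 12:05-12:40, 13:05-14:45.
Sam ∩ Lila ∩ Nikolai ∩ Sven ∩ Gita ∩ Jamal ∩ Alice: 12:05-12:40, 13:05-14:45.
So the common availability across everyone is 12:05-12:40, 13:05-14:45.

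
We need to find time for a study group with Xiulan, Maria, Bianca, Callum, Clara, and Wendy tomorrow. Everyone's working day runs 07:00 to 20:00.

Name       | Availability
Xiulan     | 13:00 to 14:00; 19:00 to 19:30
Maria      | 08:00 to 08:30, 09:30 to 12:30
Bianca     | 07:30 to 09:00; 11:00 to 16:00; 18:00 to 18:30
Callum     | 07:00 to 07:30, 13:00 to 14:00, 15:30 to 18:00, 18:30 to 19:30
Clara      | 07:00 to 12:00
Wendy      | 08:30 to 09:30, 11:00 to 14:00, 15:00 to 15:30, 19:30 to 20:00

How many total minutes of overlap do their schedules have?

Xiulan ∩ Maria: ∅.
Xiulan ∩ Maria ∩ Bianca: ∅.
Xiulan ∩ Maria ∩ Bianca ∩ Callum: ∅.
Xiulan ∩ Maria ∩ Bianca ∩ Callum ∩ Clara: ∅.
Xiulan ∩ Maria ∩ Bianca ∩ Callum ∩ Clara ∩ Wendy: ∅.
There is no time when everyone is free.
There is no common window, so the total is 0 minutes.

0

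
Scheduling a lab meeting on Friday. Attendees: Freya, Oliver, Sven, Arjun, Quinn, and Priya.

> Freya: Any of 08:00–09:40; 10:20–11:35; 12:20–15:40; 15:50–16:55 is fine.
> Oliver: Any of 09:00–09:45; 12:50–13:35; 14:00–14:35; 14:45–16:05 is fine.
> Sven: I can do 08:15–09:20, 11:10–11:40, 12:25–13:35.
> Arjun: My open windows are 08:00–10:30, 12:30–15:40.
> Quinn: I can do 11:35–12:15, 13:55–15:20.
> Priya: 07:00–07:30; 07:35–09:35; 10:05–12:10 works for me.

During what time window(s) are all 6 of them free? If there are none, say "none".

none

Freya ∩ Oliver: 09:00-09:40, 12:50-13:35, 14:00-14:35, 14:45-15:40, 15:50-16:05.
Freya ∩ Oliver ∩ Sven: 09:00-09:20, 12:50-13:35.
Freya ∩ Oliver ∩ Sven ∩ Arjun: 09:00-09:20, 12:50-13:35.
Freya ∩ Oliver ∩ Sven ∩ Arjun ∩ Quinn: ∅.
Freya ∩ Oliver ∩ Sven ∩ Arjun ∩ Quinn ∩ Priya: ∅.
There is no time when everyone is free.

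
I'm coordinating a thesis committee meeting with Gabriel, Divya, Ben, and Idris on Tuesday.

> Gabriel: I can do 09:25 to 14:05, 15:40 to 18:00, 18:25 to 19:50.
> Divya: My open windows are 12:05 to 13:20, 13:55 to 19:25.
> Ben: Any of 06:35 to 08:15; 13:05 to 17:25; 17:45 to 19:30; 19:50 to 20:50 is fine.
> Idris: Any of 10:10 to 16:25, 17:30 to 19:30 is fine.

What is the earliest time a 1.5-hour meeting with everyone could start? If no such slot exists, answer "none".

none

Gabriel ∩ Divya: 12:05-13:20, 13:55-14:05, 15:40-18:00, 18:25-19:25.
Gabriel ∩ Divya ∩ Ben: 13:05-13:20, 13:55-14:05, 15:40-17:25, 17:45-18:00, 18:25-19:25.
Gabriel ∩ Divya ∩ Ben ∩ Idris: 13:05-13:20, 13:55-14:05, 15:40-16:25, 17:45-18:00, 18:25-19:25.
Those are the intersection windows.
No common window is at least 90 minutes long.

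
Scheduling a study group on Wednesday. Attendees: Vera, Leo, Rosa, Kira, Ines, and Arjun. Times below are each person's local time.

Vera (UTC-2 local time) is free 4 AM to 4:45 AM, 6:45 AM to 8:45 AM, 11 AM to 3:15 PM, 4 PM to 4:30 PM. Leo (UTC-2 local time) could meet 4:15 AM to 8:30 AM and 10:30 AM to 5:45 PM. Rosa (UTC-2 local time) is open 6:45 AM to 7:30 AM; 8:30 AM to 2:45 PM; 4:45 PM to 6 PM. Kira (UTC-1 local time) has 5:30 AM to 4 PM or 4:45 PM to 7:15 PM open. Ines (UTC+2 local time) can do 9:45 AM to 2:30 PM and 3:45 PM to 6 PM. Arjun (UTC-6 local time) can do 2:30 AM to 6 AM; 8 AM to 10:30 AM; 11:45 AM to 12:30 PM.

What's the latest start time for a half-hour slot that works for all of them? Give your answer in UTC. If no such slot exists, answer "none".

15:30

Vera in UTC: 06:00-06:45, 08:45-10:45, 13:00-17:15, 18:00-18:30 (add 2h to convert from UTC-2).
Leo in UTC: 06:15-10:30, 12:30-19:45 (add 2h to convert from UTC-2).
Rosa in UTC: 08:45-09:30, 10:30-16:45, 18:45-20:00 (add 2h to convert from UTC-2).
Kira in UTC: 06:30-17:00, 17:45-20:15 (add 1h to convert from UTC-1).
Ines in UTC: 07:45-12:30, 13:45-16:00 (subtract 2h to convert from UTC+2).
Arjun in UTC: 08:30-12:00, 14:00-16:30, 17:45-18:30 (add 6h to convert from UTC-6).
Vera ∩ Leo: 06:15-06:45, 08:45-10:30, 13:00-17:15, 18:00-18:30.
Vera ∩ Leo ∩ Rosa: 08:45-09:30, 13:00-16:45.
Vera ∩ Leo ∩ Rosa ∩ Kira: 08:45-09:30, 13:00-16:45.
Vera ∩ Leo ∩ Rosa ∩ Kira ∩ Ines: 08:45-09:30, 13:45-16:00.
Vera ∩ Leo ∩ Rosa ∩ Kira ∩ Ines ∩ Arjun: 08:45-09:30, 14:00-16:00.
The last common window of at least 30 minutes is 14:00-16:00; a 30-minute meeting can start as late as 15:30 and still end by 16:00.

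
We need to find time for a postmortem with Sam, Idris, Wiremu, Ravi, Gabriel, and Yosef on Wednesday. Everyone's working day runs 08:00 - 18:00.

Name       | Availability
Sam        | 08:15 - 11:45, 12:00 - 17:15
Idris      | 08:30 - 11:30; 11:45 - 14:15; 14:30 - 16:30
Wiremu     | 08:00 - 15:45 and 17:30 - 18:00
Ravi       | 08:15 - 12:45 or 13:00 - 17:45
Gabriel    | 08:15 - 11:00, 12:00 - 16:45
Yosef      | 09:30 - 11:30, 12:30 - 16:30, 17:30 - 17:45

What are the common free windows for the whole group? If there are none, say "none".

Sam ∩ Idris: 08:30-11:30, 12:00-14:15, 14:30-16:30.
Sam ∩ Idris ∩ Wiremu: 08:30-11:30, 12:00-14:15, 14:30-15:45.
Sam ∩ Idris ∩ Wiremu ∩ Ravi: 08:30-11:30, 12:00-12:45, 13:00-14:15, 14:30-15:45.
Sam ∩ Idris ∩ Wiremu ∩ Ravi ∩ Gabriel: 08:30-11:00, 12:00-12:45, 13:00-14:15, 14:30-15:45.
Sam ∩ Idris ∩ Wiremu ∩ Ravi ∩ Gabriel ∩ Yosef: 09:30-11:00, 12:30-12:45, 13:00-14:15, 14:30-15:45.

09:30-11:00, 12:30-12:45, 13:00-14:15, 14:30-15:45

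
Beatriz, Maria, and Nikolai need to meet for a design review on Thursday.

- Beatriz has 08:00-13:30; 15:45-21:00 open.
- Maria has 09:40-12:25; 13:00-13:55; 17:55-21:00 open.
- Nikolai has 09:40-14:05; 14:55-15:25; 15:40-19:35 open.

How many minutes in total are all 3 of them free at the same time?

Beatriz ∩ Maria: 09:40-12:25, 13:00-13:30, 17:55-21:00.
Beatriz ∩ Maria ∩ Nikolai: 09:40-12:25, 13:00-13:30, 17:55-19:35.
So the common availability across everyone is 09:40-12:25, 13:00-13:30, 17:55-19:35.
Summing the common windows: 165 + 30 + 100 = 295 minutes.

295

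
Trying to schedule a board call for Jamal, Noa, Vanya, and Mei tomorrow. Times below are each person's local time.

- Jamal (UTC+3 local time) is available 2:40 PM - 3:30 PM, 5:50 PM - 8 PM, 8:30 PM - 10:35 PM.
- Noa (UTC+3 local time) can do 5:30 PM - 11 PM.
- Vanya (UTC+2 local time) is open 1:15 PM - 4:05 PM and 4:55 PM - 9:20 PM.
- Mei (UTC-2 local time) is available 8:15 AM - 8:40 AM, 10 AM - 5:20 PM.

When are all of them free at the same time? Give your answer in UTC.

14:55-17:00, 17:30-19:20

Jamal in UTC: 11:40-12:30, 14:50-17:00, 17:30-19:35 (subtract 3h to convert from UTC+3).
Noa in UTC: 14:30-20:00 (subtract 3h to convert from UTC+3).
Vanya in UTC: 11:15-14:05, 14:55-19:20 (subtract 2h to convert from UTC+2).
Mei in UTC: 10:15-10:40, 12:00-19:20 (add 2h to convert from UTC-2).
Jamal ∩ Noa: 14:50-17:00, 17:30-19:35.
Jamal ∩ Noa ∩ Vanya: 14:55-17:00, 17:30-19:20.
Jamal ∩ Noa ∩ Vanya ∩ Mei: 14:55-17:00, 17:30-19:20.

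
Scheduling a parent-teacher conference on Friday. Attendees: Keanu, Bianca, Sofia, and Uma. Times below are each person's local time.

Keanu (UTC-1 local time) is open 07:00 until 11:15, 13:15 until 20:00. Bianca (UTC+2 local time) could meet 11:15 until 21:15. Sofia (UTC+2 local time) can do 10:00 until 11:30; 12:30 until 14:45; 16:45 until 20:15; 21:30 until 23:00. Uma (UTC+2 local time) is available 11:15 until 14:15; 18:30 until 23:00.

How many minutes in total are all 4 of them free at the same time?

Keanu in UTC: 08:00-12:15, 14:15-21:00 (add 1h to convert from UTC-1).
Bianca in UTC: 09:15-19:15 (subtract 2h to convert from UTC+2).
Sofia in UTC: 08:00-09:30, 10:30-12:45, 14:45-18:15, 19:30-21:00 (subtract 2h to convert from UTC+2).
Uma in UTC: 09:15-12:15, 16:30-21:00 (subtract 2h to convert from UTC+2).
Keanu ∩ Bianca: 09:15-12:15, 14:15-19:15.
Keanu ∩ Bianca ∩ Sofia: 09:15-09:30, 10:30-12:15, 14:45-18:15.
Keanu ∩ Bianca ∩ Sofia ∩ Uma: 09:15-09:30, 10:30-12:15, 16:30-18:15.
So the common availability across everyone is 09:15-09:30, 10:30-12:15, 16:30-18:15.
Summing the common windows: 15 + 105 + 105 = 225 minutes.

225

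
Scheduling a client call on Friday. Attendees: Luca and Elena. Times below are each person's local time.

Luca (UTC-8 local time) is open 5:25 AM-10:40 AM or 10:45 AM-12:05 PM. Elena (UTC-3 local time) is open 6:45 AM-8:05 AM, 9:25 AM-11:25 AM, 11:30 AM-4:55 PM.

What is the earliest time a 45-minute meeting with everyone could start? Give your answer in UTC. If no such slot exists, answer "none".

13:25

Luca in UTC: 13:25-18:40, 18:45-20:05 (add 8h to convert from UTC-8).
Elena in UTC: 09:45-11:05, 12:25-14:25, 14:30-19:55 (add 3h to convert from UTC-3).
Luca ∩ Elena: 13:25-14:25, 14:30-18:40, 18:45-19:55.
Those are the intersection windows.
The first common window of at least 45 minutes is 13:25-14:25, so the earliest start is 13:25.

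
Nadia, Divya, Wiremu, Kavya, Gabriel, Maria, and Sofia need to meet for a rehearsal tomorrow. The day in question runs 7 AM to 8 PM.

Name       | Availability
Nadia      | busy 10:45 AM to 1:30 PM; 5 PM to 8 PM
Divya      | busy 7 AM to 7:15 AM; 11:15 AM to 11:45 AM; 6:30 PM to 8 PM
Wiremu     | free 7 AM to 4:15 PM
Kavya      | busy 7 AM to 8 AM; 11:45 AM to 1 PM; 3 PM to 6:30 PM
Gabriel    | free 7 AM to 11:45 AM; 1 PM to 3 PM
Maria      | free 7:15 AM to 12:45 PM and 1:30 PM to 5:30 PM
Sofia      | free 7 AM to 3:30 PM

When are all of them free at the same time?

08:00-10:45, 13:30-15:00

Nadia free: 07:00-10:45, 13:30-17:00 (invert busy blocks within the working day).
Divya free: 07:15-11:15, 11:45-18:30 (invert busy blocks within the working day).
Wiremu free: 07:00-16:15.
Kavya free: 08:00-11:45, 13:00-15:00, 18:30-20:00 (invert busy blocks within the working day).
Gabriel free: 07:00-11:45, 13:00-15:00.
Maria free: 07:15-12:45, 13:30-17:30.
Sofia free: 07:00-15:30.
Nadia ∩ Divya: 07:15-10:45, 13:30-17:00.
Nadia ∩ Divya ∩ Wiremu: 07:15-10:45, 13:30-16:15.
Nadia ∩ Divya ∩ Wiremu ∩ Kavya: 08:00-10:45, 13:30-15:00.
Nadia ∩ Divya ∩ Wiremu ∩ Kavya ∩ Gabriel: 08:00-10:45, 13:30-15:00.
Nadia ∩ Divya ∩ Wiremu ∩ Kavya ∩ Gabriel ∩ Maria: 08:00-10:45, 13:30-15:00.
Nadia ∩ Divya ∩ Wiremu ∩ Kavya ∩ Gabriel ∩ Maria ∩ Sofia: 08:00-10:45, 13:30-15:00.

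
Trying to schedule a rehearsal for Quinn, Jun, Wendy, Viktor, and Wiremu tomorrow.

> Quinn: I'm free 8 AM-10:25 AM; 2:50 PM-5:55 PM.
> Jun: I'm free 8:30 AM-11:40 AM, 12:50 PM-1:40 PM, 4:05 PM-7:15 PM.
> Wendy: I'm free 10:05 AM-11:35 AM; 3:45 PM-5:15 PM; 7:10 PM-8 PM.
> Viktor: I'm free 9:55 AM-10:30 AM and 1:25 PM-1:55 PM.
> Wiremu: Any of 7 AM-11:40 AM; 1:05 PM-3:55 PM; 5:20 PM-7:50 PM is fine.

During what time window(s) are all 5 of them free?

10:05-10:25

Quinn ∩ Jun: 08:30-10:25, 16:05-17:55.
Quinn ∩ Jun ∩ Wendy: 10:05-10:25, 16:05-17:15.
Quinn ∩ Jun ∩ Wendy ∩ Viktor: 10:05-10:25.
Quinn ∩ Jun ∩ Wendy ∩ Viktor ∩ Wiremu: 10:05-10:25.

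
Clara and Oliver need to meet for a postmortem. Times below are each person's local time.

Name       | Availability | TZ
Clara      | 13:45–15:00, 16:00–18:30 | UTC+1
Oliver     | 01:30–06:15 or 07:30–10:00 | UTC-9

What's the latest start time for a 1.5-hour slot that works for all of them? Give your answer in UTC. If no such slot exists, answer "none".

none

Clara in UTC: 12:45-14:00, 15:00-17:30 (subtract 1h to convert from UTC+1).
Oliver in UTC: 10:30-15:15, 16:30-19:00 (add 9h to convert from UTC-9).
Clara ∩ Oliver: 12:45-14:00, 15:00-15:15, 16:30-17:30.
So the common availability across everyone is 12:45-14:00, 15:00-15:15, 16:30-17:30.
No common window is at least 90 minutes long.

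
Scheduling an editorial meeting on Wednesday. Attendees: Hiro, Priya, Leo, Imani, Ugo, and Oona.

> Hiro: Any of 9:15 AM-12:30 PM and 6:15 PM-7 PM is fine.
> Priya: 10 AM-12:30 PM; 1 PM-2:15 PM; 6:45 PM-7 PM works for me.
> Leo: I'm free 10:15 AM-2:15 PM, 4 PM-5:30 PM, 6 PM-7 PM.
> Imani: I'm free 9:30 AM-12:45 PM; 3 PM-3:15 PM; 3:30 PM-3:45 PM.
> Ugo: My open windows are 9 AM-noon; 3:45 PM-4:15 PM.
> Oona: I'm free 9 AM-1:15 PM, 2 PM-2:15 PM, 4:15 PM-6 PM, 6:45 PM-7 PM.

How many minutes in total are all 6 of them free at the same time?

Hiro ∩ Priya: 10:00-12:30, 18:45-19:00.
Hiro ∩ Priya ∩ Leo: 10:15-12:30, 18:45-19:00.
Hiro ∩ Priya ∩ Leo ∩ Imani: 10:15-12:30.
Hiro ∩ Priya ∩ Leo ∩ Imani ∩ Ugo: 10:15-12:00.
Hiro ∩ Priya ∩ Leo ∩ Imani ∩ Ugo ∩ Oona: 10:15-12:00.
That's a single block of 105 minutes.

105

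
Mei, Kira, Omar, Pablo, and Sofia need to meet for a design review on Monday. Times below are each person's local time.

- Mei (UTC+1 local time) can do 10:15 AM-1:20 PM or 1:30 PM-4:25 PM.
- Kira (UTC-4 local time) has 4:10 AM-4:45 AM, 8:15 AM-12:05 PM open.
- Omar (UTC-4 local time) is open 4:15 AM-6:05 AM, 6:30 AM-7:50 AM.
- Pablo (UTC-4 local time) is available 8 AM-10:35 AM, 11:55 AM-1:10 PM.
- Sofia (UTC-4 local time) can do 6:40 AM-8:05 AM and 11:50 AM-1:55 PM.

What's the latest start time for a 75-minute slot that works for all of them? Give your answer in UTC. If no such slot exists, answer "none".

Mei in UTC: 09:15-12:20, 12:30-15:25 (subtract 1h to convert from UTC+1).
Kira in UTC: 08:10-08:45, 12:15-16:05 (add 4h to convert from UTC-4).
Omar in UTC: 08:15-10:05, 10:30-11:50 (add 4h to convert from UTC-4).
Pablo in UTC: 12:00-14:35, 15:55-17:10 (add 4h to convert from UTC-4).
Sofia in UTC: 10:40-12:05, 15:50-17:55 (add 4h to convert from UTC-4).
Mei ∩ Kira: 12:15-12:20, 12:30-15:25.
Mei ∩ Kira ∩ Omar: ∅.
Mei ∩ Kira ∩ Omar ∩ Pablo: ∅.
Mei ∩ Kira ∩ Omar ∩ Pablo ∩ Sofia: ∅.
There is no time when everyone is free.
No common window is at least 75 minutes long.

none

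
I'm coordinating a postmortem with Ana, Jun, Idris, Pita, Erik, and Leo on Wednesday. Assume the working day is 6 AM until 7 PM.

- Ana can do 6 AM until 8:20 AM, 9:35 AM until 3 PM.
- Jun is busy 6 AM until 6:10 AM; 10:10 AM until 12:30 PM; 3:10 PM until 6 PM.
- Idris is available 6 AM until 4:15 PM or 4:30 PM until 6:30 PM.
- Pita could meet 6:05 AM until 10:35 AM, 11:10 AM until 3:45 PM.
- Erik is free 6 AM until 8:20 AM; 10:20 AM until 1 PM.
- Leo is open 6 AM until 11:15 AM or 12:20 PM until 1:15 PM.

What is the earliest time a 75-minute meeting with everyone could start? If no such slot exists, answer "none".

06:10

Ana free: 06:00-08:20, 09:35-15:00.
Jun free: 06:10-10:10, 12:30-15:10, 18:00-19:00 (invert busy blocks within the working day).
Idris free: 06:00-16:15, 16:30-18:30.
Pita free: 06:05-10:35, 11:10-15:45.
Erik free: 06:00-08:20, 10:20-13:00.
Leo free: 06:00-11:15, 12:20-13:15.
Ana ∩ Jun: 06:10-08:20, 09:35-10:10, 12:30-15:00.
Ana ∩ Jun ∩ Idris: 06:10-08:20, 09:35-10:10, 12:30-15:00.
Ana ∩ Jun ∩ Idris ∩ Pita: 06:10-08:20, 09:35-10:10, 12:30-15:00.
Ana ∩ Jun ∩ Idris ∩ Pita ∩ Erik: 06:10-08:20, 12:30-13:00.
Ana ∩ Jun ∩ Idris ∩ Pita ∩ Erik ∩ Leo: 06:10-08:20, 12:30-13:00.
The first common window of at least 75 minutes is 06:10-08:20, so the earliest start is 06:10.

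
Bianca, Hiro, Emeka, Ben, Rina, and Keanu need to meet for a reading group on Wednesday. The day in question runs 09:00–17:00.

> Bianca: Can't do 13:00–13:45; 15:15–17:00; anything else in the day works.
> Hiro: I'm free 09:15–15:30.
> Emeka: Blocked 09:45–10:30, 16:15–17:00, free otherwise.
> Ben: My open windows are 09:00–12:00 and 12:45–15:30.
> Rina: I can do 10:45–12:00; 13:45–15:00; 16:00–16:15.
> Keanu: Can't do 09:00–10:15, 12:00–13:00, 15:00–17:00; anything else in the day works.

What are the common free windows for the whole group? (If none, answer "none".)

10:45-12:00, 13:45-15:00

Bianca free: 09:00-13:00, 13:45-15:15 (invert busy blocks within the working day).
Hiro free: 09:15-15:30.
Emeka free: 09:00-09:45, 10:30-16:15 (invert busy blocks within the working day).
Ben free: 09:00-12:00, 12:45-15:30.
Rina free: 10:45-12:00, 13:45-15:00, 16:00-16:15.
Keanu free: 10:15-12:00, 13:00-15:00 (invert busy blocks within the working day).
Bianca ∩ Hiro: 09:15-13:00, 13:45-15:15.
Bianca ∩ Hiro ∩ Emeka: 09:15-09:45, 10:30-13:00, 13:45-15:15.
Bianca ∩ Hiro ∩ Emeka ∩ Ben: 09:15-09:45, 10:30-12:00, 12:45-13:00, 13:45-15:15.
Bianca ∩ Hiro ∩ Emeka ∩ Ben ∩ Rina: 10:45-12:00, 13:45-15:00.
Bianca ∩ Hiro ∩ Emeka ∩ Ben ∩ Rina ∩ Keanu: 10:45-12:00, 13:45-15:00.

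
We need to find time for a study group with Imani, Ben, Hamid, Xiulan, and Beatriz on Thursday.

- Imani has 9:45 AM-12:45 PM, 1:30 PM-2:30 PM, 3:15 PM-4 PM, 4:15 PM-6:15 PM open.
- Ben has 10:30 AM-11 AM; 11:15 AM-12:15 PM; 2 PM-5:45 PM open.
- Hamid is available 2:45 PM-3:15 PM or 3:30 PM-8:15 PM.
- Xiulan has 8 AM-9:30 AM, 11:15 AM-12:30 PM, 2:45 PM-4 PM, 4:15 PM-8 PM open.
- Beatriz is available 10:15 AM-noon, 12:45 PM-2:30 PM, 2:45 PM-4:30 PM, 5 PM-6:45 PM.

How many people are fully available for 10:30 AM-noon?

Imani and Beatriz can make the full 10:30-12:00 slot — that's 2.

2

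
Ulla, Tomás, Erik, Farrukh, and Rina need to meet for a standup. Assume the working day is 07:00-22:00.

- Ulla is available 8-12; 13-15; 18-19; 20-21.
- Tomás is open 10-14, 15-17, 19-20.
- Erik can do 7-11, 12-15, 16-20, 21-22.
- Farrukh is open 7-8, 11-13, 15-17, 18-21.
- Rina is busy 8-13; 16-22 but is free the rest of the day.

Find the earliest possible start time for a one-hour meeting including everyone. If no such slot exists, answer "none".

none

Ulla free: 08:00-12:00, 13:00-15:00, 18:00-19:00, 20:00-21:00.
Tomás free: 10:00-14:00, 15:00-17:00, 19:00-20:00.
Erik free: 07:00-11:00, 12:00-15:00, 16:00-20:00, 21:00-22:00.
Farrukh free: 07:00-08:00, 11:00-13:00, 15:00-17:00, 18:00-21:00.
Rina free: 07:00-08:00, 13:00-16:00 (invert busy blocks within the working day).
Ulla ∩ Tomás: 10:00-12:00, 13:00-14:00.
Ulla ∩ Tomás ∩ Erik: 10:00-11:00, 13:00-14:00.
Ulla ∩ Tomás ∩ Erik ∩ Farrukh: ∅.
Ulla ∩ Tomás ∩ Erik ∩ Farrukh ∩ Rina: ∅.
There is no time when everyone is free.
No common window is at least 60 minutes long.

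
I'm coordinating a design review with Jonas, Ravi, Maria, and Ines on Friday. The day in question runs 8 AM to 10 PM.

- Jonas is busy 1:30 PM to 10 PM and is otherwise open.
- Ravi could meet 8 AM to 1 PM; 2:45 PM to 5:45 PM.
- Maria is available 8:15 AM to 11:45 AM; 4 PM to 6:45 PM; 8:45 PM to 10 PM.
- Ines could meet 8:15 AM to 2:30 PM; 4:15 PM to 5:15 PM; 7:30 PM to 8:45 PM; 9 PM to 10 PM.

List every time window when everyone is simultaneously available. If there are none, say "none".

08:15-11:45

Jonas free: 08:00-13:30 (invert busy blocks within the working day).
Ravi free: 08:00-13:00, 14:45-17:45.
Maria free: 08:15-11:45, 16:00-18:45, 20:45-22:00.
Ines free: 08:15-14:30, 16:15-17:15, 19:30-20:45, 21:00-22:00.
Jonas ∩ Ravi: 08:00-13:00.
Jonas ∩ Ravi ∩ Maria: 08:15-11:45.
Jonas ∩ Ravi ∩ Maria ∩ Ines: 08:15-11:45.
Those are the intersection windows.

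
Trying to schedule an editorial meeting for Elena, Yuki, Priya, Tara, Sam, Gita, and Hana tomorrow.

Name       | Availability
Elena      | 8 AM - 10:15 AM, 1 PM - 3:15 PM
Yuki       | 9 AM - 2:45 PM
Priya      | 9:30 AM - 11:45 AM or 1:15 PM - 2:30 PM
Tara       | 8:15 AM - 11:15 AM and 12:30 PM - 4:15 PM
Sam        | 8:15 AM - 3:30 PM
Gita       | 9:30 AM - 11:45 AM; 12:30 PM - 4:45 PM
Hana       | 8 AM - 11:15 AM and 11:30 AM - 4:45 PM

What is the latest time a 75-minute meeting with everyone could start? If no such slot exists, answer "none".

13:15

Elena ∩ Yuki: 09:00-10:15, 13:00-14:45.
Elena ∩ Yuki ∩ Priya: 09:30-10:15, 13:15-14:30.
Elena ∩ Yuki ∩ Priya ∩ Tara: 09:30-10:15, 13:15-14:30.
Elena ∩ Yuki ∩ Priya ∩ Tara ∩ Sam: 09:30-10:15, 13:15-14:30.
Elena ∩ Yuki ∩ Priya ∩ Tara ∩ Sam ∩ Gita: 09:30-10:15, 13:15-14:30.
Elena ∩ Yuki ∩ Priya ∩ Tara ∩ Sam ∩ Gita ∩ Hana: 09:30-10:15, 13:15-14:30.
The last common window of at least 75 minutes is 13:15-14:30; a 75-minute meeting can start as late as 13:15 and still end by 14:30.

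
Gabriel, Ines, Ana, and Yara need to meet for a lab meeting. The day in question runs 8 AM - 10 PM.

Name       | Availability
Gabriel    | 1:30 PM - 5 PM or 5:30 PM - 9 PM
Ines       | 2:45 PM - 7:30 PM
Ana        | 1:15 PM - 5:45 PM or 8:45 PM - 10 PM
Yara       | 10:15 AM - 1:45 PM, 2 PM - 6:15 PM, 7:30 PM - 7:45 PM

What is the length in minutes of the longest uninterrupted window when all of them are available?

Gabriel ∩ Ines: 14:45-17:00, 17:30-19:30.
Gabriel ∩ Ines ∩ Ana: 14:45-17:00, 17:30-17:45.
Gabriel ∩ Ines ∩ Ana ∩ Yara: 14:45-17:00, 17:30-17:45.
The longest is 14:45-17:00 at 135 minutes.

135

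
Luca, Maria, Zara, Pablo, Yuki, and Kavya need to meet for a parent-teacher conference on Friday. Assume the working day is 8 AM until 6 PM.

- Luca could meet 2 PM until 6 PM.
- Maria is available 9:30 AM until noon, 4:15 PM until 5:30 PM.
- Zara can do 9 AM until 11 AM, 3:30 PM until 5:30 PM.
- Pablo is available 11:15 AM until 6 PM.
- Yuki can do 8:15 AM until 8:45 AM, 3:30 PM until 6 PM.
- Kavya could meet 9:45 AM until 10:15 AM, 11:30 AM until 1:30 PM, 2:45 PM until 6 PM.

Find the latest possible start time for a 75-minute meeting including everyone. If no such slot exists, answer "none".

16:15

Luca ∩ Maria: 16:15-17:30.
Luca ∩ Maria ∩ Zara: 16:15-17:30.
Luca ∩ Maria ∩ Zara ∩ Pablo: 16:15-17:30.
Luca ∩ Maria ∩ Zara ∩ Pablo ∩ Yuki: 16:15-17:30.
Luca ∩ Maria ∩ Zara ∩ Pablo ∩ Yuki ∩ Kavya: 16:15-17:30.
The last common window of at least 75 minutes is 16:15-17:30; a 75-minute meeting can start as late as 16:15 and still end by 17:30.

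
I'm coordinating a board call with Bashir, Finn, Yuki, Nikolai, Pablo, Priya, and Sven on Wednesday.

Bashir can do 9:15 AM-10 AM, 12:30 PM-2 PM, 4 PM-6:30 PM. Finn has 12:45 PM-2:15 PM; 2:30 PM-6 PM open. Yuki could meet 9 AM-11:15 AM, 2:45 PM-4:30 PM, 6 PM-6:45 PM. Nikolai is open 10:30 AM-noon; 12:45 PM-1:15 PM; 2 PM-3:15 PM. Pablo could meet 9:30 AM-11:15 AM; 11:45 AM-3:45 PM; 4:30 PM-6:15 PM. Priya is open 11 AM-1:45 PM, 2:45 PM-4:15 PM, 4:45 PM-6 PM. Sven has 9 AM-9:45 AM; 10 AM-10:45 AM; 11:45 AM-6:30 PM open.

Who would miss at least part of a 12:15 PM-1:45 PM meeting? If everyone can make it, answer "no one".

Bashir, Finn, Nikolai, Yuki

Bashir: not fully free for 12:15-13:45. Finn: not fully free for 12:15-13:45. Yuki: not fully free for 12:15-13:45. Nikolai: not fully free for 12:15-13:45. Pablo: free for 12:15-13:45. Priya: free for 12:15-13:45. Sven: free for 12:15-13:45.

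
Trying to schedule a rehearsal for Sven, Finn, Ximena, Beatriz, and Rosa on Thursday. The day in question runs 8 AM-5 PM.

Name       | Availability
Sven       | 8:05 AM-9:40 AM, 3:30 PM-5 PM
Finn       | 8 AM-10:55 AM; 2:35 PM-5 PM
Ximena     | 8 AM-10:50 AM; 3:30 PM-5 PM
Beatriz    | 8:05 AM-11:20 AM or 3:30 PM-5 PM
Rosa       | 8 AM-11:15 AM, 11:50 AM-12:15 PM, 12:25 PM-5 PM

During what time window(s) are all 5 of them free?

Sven ∩ Finn: 08:05-09:40, 15:30-17:00.
Sven ∩ Finn ∩ Ximena: 08:05-09:40, 15:30-17:00.
Sven ∩ Finn ∩ Ximena ∩ Beatriz: 08:05-09:40, 15:30-17:00.
Sven ∩ Finn ∩ Ximena ∩ Beatriz ∩ Rosa: 08:05-09:40, 15:30-17:00.
So the common availability across everyone is 08:05-09:40, 15:30-17:00.

08:05-09:40, 15:30-17:00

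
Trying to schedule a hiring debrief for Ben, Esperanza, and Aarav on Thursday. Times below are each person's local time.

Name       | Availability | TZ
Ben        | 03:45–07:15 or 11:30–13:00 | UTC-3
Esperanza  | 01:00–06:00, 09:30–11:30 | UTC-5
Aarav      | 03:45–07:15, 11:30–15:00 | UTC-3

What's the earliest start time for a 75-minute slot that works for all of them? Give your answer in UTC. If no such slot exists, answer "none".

Ben in UTC: 06:45-10:15, 14:30-16:00 (add 3h to convert from UTC-3).
Esperanza in UTC: 06:00-11:00, 14:30-16:30 (add 5h to convert from UTC-5).
Aarav in UTC: 06:45-10:15, 14:30-18:00 (add 3h to convert from UTC-3).
Ben ∩ Esperanza: 06:45-10:15, 14:30-16:00.
Ben ∩ Esperanza ∩ Aarav: 06:45-10:15, 14:30-16:00.
So the common availability across everyone is 06:45-10:15, 14:30-16:00.
The first common window of at least 75 minutes is 06:45-10:15, so the earliest start is 06:45.

06:45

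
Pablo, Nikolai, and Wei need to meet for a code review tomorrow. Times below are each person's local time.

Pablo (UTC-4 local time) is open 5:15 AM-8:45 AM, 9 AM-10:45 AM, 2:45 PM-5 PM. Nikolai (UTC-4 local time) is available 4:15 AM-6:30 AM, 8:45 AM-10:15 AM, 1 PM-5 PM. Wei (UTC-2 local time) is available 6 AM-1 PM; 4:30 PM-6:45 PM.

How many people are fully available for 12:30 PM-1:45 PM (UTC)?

1

Pablo in UTC: 09:15-12:45, 13:00-14:45, 18:45-21:00 (add 4h to convert from UTC-4).
Nikolai in UTC: 08:15-10:30, 12:45-14:15, 17:00-21:00 (add 4h to convert from UTC-4).
Wei in UTC: 08:00-15:00, 18:30-20:45 (add 2h to convert from UTC-2).
Wei can make the full 12:30-13:45 slot — that's 1.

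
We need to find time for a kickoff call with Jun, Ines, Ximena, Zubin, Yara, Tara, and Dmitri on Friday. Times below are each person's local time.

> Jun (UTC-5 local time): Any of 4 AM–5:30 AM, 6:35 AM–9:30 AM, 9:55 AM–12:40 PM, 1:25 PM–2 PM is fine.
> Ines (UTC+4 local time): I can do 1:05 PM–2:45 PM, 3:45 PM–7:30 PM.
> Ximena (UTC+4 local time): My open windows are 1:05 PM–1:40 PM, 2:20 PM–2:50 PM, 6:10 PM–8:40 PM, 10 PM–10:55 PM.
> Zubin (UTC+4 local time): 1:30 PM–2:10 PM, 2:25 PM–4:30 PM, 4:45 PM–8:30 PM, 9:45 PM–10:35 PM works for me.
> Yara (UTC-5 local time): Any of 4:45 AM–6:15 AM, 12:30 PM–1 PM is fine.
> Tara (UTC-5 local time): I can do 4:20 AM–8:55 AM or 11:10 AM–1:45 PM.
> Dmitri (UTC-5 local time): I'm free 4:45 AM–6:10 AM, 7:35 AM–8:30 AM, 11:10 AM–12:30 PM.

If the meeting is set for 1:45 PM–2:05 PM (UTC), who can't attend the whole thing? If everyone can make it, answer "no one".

Jun in UTC: 09:00-10:30, 11:35-14:30, 14:55-17:40, 18:25-19:00 (add 5h to convert from UTC-5).
Ines in UTC: 09:05-10:45, 11:45-15:30 (subtract 4h to convert from UTC+4).
Ximena in UTC: 09:05-09:40, 10:20-10:50, 14:10-16:40, 18:00-18:55 (subtract 4h to convert from UTC+4).
Zubin in UTC: 09:30-10:10, 10:25-12:30, 12:45-16:30, 17:45-18:35 (subtract 4h to convert from UTC+4).
Yara in UTC: 09:45-11:15, 17:30-18:00 (add 5h to convert from UTC-5).
Tara in UTC: 09:20-13:55, 16:10-18:45 (add 5h to convert from UTC-5).
Dmitri in UTC: 09:45-11:10, 12:35-13:30, 16:10-17:30 (add 5h to convert from UTC-5).
Jun: free for 13:45-14:05. Ines: free for 13:45-14:05. Ximena: not fully free for 13:45-14:05. Zubin: free for 13:45-14:05. Yara: not fully free for 13:45-14:05. Tara: not fully free for 13:45-14:05. Dmitri: not fully free for 13:45-14:05.

Dmitri, Tara, Ximena, Yara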